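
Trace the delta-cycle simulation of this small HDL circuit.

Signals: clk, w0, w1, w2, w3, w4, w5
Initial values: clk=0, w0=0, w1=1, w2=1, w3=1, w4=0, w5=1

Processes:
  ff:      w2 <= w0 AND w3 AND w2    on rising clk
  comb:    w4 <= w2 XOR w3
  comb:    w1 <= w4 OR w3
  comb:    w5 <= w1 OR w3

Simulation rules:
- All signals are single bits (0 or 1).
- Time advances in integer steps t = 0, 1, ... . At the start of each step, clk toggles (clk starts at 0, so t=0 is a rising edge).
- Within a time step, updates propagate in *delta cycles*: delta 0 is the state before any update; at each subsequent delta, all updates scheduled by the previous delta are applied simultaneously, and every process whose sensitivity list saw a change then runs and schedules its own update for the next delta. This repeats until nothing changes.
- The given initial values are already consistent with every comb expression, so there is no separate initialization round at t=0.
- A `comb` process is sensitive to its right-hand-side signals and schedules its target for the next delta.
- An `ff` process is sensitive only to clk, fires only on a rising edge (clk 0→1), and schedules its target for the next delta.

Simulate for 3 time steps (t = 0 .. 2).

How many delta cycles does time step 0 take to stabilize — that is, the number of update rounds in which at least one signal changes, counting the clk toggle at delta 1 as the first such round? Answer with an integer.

3

[bits: w2,w4,w3,w0,w5,clk,w1]
t=0: Δ0=1010101 Δ1=1010111 Δ2=0010111 Δ3=0110111 | 3Δ
t=1: Δ0=0110111 Δ1=0110101 | 1Δ
t=2: Δ0=0110101 Δ1=0110111 | 1Δ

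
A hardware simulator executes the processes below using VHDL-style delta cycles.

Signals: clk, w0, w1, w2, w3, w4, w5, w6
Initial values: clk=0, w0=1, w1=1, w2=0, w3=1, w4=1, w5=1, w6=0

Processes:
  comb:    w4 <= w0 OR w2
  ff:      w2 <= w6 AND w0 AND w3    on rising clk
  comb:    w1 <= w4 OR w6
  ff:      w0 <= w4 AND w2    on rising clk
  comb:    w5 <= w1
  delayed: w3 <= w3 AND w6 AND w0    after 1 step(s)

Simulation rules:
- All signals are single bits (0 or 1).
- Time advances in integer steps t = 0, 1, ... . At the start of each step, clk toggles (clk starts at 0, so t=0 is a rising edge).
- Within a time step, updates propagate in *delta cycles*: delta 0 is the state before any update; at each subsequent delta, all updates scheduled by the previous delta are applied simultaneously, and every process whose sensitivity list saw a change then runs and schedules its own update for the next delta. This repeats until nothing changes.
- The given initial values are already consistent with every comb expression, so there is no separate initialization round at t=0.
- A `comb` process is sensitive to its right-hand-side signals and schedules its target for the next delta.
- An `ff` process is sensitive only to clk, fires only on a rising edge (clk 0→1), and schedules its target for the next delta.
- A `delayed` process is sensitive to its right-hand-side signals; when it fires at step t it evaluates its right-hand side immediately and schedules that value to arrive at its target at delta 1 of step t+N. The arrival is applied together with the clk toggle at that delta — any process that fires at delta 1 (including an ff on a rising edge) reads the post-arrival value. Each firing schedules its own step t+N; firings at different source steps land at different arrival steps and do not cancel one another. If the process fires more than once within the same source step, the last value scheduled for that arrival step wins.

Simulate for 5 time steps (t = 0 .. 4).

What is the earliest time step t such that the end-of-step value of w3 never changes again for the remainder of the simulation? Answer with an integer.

1

t0.Δ0 w4=1 w0=1 w2=0 w6=0 clk=0 w1=1 w3=1 w5=1
t0.Δ1 w4=1 w0=1 w2=0 w6=0 clk=1 w1=1 w3=1 w5=1
t0.Δ2 w4=1 w0=0 w2=0 w6=0 clk=1 w1=1 w3=1 w5=1
t0.Δ3 w4=0 w0=0 w2=0 w6=0 clk=1 w1=1 w3=1 w5=1
t0.Δ4 w4=0 w0=0 w2=0 w6=0 clk=1 w1=0 w3=1 w5=1
t0.Δ5 w4=0 w0=0 w2=0 w6=0 clk=1 w1=0 w3=1 w5=0
t1.Δ0 w4=0 w0=0 w2=0 w6=0 clk=1 w1=0 w3=1 w5=0
t1.Δ1 w4=0 w0=0 w2=0 w6=0 clk=0 w1=0 w3=0 w5=0
t2.Δ0 w4=0 w0=0 w2=0 w6=0 clk=0 w1=0 w3=0 w5=0
t2.Δ1 w4=0 w0=0 w2=0 w6=0 clk=1 w1=0 w3=0 w5=0
t3.Δ0 w4=0 w0=0 w2=0 w6=0 clk=1 w1=0 w3=0 w5=0
t3.Δ1 w4=0 w0=0 w2=0 w6=0 clk=0 w1=0 w3=0 w5=0
t4.Δ0 w4=0 w0=0 w2=0 w6=0 clk=0 w1=0 w3=0 w5=0
t4.Δ1 w4=0 w0=0 w2=0 w6=0 clk=1 w1=0 w3=0 w5=0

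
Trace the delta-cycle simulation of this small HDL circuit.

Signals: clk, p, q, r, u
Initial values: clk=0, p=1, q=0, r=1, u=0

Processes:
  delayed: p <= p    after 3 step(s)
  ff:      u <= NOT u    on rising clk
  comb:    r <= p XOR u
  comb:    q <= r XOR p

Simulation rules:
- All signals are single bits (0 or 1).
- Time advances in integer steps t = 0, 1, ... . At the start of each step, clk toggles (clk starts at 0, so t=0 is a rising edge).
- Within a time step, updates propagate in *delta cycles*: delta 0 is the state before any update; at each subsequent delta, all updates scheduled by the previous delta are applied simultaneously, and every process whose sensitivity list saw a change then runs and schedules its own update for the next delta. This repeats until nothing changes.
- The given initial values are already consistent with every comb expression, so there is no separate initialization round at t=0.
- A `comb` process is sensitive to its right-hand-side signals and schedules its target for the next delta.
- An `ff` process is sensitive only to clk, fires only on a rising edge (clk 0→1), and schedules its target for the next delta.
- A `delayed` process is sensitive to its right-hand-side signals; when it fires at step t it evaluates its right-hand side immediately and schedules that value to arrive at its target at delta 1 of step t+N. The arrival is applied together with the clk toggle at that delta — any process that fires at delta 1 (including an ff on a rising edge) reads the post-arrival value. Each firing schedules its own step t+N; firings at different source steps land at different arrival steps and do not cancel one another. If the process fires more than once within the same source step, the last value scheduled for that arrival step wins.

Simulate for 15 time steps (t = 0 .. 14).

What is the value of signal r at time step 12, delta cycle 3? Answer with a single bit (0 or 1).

t=0 Δ0: r=1 clk=0 u=0 q=0 p=1
  Δ1: clk:0→1
  Δ2: u:0→1
  Δ3: r:1→0
  Δ4: q:0→1
  (4Δ to stable)
t=1 Δ0: r=0 clk=1 u=1 q=1 p=1
  Δ1: clk:1→0
  (1Δ to stable)
t=2 Δ0: r=0 clk=0 u=1 q=1 p=1
  Δ1: clk:0→1
  Δ2: u:1→0
  Δ3: r:0→1
  Δ4: q:1→0
  (4Δ to stable)
t=3 Δ0: r=1 clk=1 u=0 q=0 p=1
  Δ1: clk:1→0
  (1Δ to stable)
t=4 Δ0: r=1 clk=0 u=0 q=0 p=1
  Δ1: clk:0→1
  Δ2: u:0→1
  Δ3: r:1→0
  Δ4: q:0→1
  (4Δ to stable)
t=5 Δ0: r=0 clk=1 u=1 q=1 p=1
  Δ1: clk:1→0
  (1Δ to stable)
t=6 Δ0: r=0 clk=0 u=1 q=1 p=1
  Δ1: clk:0→1
  Δ2: u:1→0
  Δ3: r:0→1
  Δ4: q:1→0
  (4Δ to stable)
t=7 Δ0: r=1 clk=1 u=0 q=0 p=1
  Δ1: clk:1→0
  (1Δ to stable)
t=8 Δ0: r=1 clk=0 u=0 q=0 p=1
  Δ1: clk:0→1
  Δ2: u:0→1
  Δ3: r:1→0
  Δ4: q:0→1
  (4Δ to stable)
t=9 Δ0: r=0 clk=1 u=1 q=1 p=1
  Δ1: clk:1→0
  (1Δ to stable)
t=10 Δ0: r=0 clk=0 u=1 q=1 p=1
  Δ1: clk:0→1
  Δ2: u:1→0
  Δ3: r:0→1
  Δ4: q:1→0
  (4Δ to stable)
t=11 Δ0: r=1 clk=1 u=0 q=0 p=1
  Δ1: clk:1→0
  (1Δ to stable)
t=12 Δ0: r=1 clk=0 u=0 q=0 p=1
  Δ1: clk:0→1
  Δ2: u:0→1
  Δ3: r:1→0
  Δ4: q:0→1
  (4Δ to stable)
t=13 Δ0: r=0 clk=1 u=1 q=1 p=1
  Δ1: clk:1→0
  (1Δ to stable)
t=14 Δ0: r=0 clk=0 u=1 q=1 p=1
  Δ1: clk:0→1
  Δ2: u:1→0
  Δ3: r:0→1
  Δ4: q:1→0
  (4Δ to stable)

0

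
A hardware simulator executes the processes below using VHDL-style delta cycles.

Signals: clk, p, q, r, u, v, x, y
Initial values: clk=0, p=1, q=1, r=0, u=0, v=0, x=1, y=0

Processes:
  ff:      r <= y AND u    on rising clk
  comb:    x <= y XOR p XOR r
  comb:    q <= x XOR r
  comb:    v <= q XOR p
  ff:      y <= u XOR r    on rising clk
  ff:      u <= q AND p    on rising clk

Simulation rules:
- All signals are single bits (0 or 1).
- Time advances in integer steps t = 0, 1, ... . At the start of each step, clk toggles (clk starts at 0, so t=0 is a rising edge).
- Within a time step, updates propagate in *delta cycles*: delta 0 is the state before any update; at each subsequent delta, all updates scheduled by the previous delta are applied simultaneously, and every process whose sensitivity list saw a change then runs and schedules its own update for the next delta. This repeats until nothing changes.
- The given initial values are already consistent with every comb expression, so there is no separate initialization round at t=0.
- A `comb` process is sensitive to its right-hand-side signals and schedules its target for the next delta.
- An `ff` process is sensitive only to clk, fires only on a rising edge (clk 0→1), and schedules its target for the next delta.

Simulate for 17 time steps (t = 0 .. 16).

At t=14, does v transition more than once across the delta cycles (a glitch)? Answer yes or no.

yes

[bits: r,q,x,u,clk,v,p,y]
t=0: Δ0=01100010 Δ1=01101010 Δ2=01111010 | 2Δ
t=1: Δ0=01111010 Δ1=01110010 | 1Δ
t=2: Δ0=01110010 Δ1=01111010 Δ2=01111011 Δ3=01011011 Δ4=00011011 Δ5=00011111 | 5Δ
t=3: Δ0=00011111 Δ1=00010111 | 1Δ
t=4: Δ0=00010111 Δ1=00011111 Δ2=10001111 Δ3=11101111 Δ4=10101011 Δ5=10101111 | 5Δ
t=5: Δ0=10101111 Δ1=10100111 | 1Δ
t=6: Δ0=10100111 Δ1=10101111 Δ2=00101111 Δ3=01001111 Δ4=00001011 Δ5=00001111 | 5Δ
t=7: Δ0=00001111 Δ1=00000111 | 1Δ
t=8: Δ0=00000111 Δ1=00001111 Δ2=00001110 Δ3=00101110 Δ4=01101110 Δ5=01101010 | 5Δ
t=9: Δ0=01101010 Δ1=01100010 | 1Δ
t=10: Δ0=01100010 Δ1=01101010 Δ2=01111010 | 2Δ
t=11: Δ0=01111010 Δ1=01110010 | 1Δ
t=12: Δ0=01110010 Δ1=01111010 Δ2=01111011 Δ3=01011011 Δ4=00011011 Δ5=00011111 | 5Δ
t=13: Δ0=00011111 Δ1=00010111 | 1Δ
t=14: Δ0=00010111 Δ1=00011111 Δ2=10001111 Δ3=11101111 Δ4=10101011 Δ5=10101111 | 5Δ
t=15: Δ0=10101111 Δ1=10100111 | 1Δ
t=16: Δ0=10100111 Δ1=10101111 Δ2=00101111 Δ3=01001111 Δ4=00001011 Δ5=00001111 | 5Δ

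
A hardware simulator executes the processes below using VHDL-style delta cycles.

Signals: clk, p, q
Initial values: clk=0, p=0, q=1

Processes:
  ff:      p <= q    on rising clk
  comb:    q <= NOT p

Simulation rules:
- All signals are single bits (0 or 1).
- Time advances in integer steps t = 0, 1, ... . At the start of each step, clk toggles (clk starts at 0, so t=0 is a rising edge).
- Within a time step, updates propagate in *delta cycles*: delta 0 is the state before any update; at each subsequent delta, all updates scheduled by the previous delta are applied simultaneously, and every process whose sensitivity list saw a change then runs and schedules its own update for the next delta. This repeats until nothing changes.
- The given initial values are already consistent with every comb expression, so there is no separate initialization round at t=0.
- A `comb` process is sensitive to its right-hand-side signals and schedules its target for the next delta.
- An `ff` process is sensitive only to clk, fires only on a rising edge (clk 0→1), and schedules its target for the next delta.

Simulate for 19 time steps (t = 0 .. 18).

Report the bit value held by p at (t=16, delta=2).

1

[bits: q,p,clk]
t=0: Δ0=100 Δ1=101 Δ2=111 Δ3=011 | 3Δ
t=1: Δ0=011 Δ1=010 | 1Δ
t=2: Δ0=010 Δ1=011 Δ2=001 Δ3=101 | 3Δ
t=3: Δ0=101 Δ1=100 | 1Δ
t=4: Δ0=100 Δ1=101 Δ2=111 Δ3=011 | 3Δ
t=5: Δ0=011 Δ1=010 | 1Δ
t=6: Δ0=010 Δ1=011 Δ2=001 Δ3=101 | 3Δ
t=7: Δ0=101 Δ1=100 | 1Δ
t=8: Δ0=100 Δ1=101 Δ2=111 Δ3=011 | 3Δ
t=9: Δ0=011 Δ1=010 | 1Δ
t=10: Δ0=010 Δ1=011 Δ2=001 Δ3=101 | 3Δ
t=11: Δ0=101 Δ1=100 | 1Δ
t=12: Δ0=100 Δ1=101 Δ2=111 Δ3=011 | 3Δ
t=13: Δ0=011 Δ1=010 | 1Δ
t=14: Δ0=010 Δ1=011 Δ2=001 Δ3=101 | 3Δ
t=15: Δ0=101 Δ1=100 | 1Δ
t=16: Δ0=100 Δ1=101 Δ2=111 Δ3=011 | 3Δ
t=17: Δ0=011 Δ1=010 | 1Δ
t=18: Δ0=010 Δ1=011 Δ2=001 Δ3=101 | 3Δ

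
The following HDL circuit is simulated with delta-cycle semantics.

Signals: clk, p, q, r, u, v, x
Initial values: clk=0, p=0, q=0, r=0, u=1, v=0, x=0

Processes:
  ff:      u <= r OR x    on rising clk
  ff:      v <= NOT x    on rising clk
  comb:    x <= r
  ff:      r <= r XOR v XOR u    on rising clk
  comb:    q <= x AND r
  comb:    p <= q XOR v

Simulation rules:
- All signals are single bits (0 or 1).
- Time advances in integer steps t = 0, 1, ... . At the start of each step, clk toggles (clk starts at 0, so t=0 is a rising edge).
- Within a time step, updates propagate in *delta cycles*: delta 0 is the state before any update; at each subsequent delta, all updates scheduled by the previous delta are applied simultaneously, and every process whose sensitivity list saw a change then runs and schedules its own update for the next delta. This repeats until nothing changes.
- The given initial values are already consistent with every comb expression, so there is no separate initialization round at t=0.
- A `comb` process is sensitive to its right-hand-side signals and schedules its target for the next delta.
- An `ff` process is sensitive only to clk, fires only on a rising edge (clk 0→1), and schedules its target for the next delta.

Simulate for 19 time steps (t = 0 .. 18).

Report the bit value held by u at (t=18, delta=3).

1

t=0 Δ0: q=0 x=0 r=0 v=0 clk=0 u=1 p=0
  Δ1: clk:0→1
  Δ2: r:0→1, v:0→1, u:1→0
  Δ3: x:0→1, p:0→1
  Δ4: q:0→1
  Δ5: p:1→0
  (5Δ to stable)
t=1 Δ0: q=1 x=1 r=1 v=1 clk=1 u=0 p=0
  Δ1: clk:1→0
  (1Δ to stable)
t=2 Δ0: q=1 x=1 r=1 v=1 clk=0 u=0 p=0
  Δ1: clk:0→1
  Δ2: r:1→0, v:1→0, u:0→1
  Δ3: q:1→0, x:1→0, p:0→1
  Δ4: p:1→0
  (4Δ to stable)
t=3 Δ0: q=0 x=0 r=0 v=0 clk=1 u=1 p=0
  Δ1: clk:1→0
  (1Δ to stable)
t=4 Δ0: q=0 x=0 r=0 v=0 clk=0 u=1 p=0
  Δ1: clk:0→1
  Δ2: r:0→1, v:0→1, u:1→0
  Δ3: x:0→1, p:0→1
  Δ4: q:0→1
  Δ5: p:1→0
  (5Δ to stable)
t=5 Δ0: q=1 x=1 r=1 v=1 clk=1 u=0 p=0
  Δ1: clk:1→0
  (1Δ to stable)
t=6 Δ0: q=1 x=1 r=1 v=1 clk=0 u=0 p=0
  Δ1: clk:0→1
  Δ2: r:1→0, v:1→0, u:0→1
  Δ3: q:1→0, x:1→0, p:0→1
  Δ4: p:1→0
  (4Δ to stable)
t=7 Δ0: q=0 x=0 r=0 v=0 clk=1 u=1 p=0
  Δ1: clk:1→0
  (1Δ to stable)
t=8 Δ0: q=0 x=0 r=0 v=0 clk=0 u=1 p=0
  Δ1: clk:0→1
  Δ2: r:0→1, v:0→1, u:1→0
  Δ3: x:0→1, p:0→1
  Δ4: q:0→1
  Δ5: p:1→0
  (5Δ to stable)
t=9 Δ0: q=1 x=1 r=1 v=1 clk=1 u=0 p=0
  Δ1: clk:1→0
  (1Δ to stable)
t=10 Δ0: q=1 x=1 r=1 v=1 clk=0 u=0 p=0
  Δ1: clk:0→1
  Δ2: r:1→0, v:1→0, u:0→1
  Δ3: q:1→0, x:1→0, p:0→1
  Δ4: p:1→0
  (4Δ to stable)
t=11 Δ0: q=0 x=0 r=0 v=0 clk=1 u=1 p=0
  Δ1: clk:1→0
  (1Δ to stable)
t=12 Δ0: q=0 x=0 r=0 v=0 clk=0 u=1 p=0
  Δ1: clk:0→1
  Δ2: r:0→1, v:0→1, u:1→0
  Δ3: x:0→1, p:0→1
  Δ4: q:0→1
  Δ5: p:1→0
  (5Δ to stable)
t=13 Δ0: q=1 x=1 r=1 v=1 clk=1 u=0 p=0
  Δ1: clk:1→0
  (1Δ to stable)
t=14 Δ0: q=1 x=1 r=1 v=1 clk=0 u=0 p=0
  Δ1: clk:0→1
  Δ2: r:1→0, v:1→0, u:0→1
  Δ3: q:1→0, x:1→0, p:0→1
  Δ4: p:1→0
  (4Δ to stable)
t=15 Δ0: q=0 x=0 r=0 v=0 clk=1 u=1 p=0
  Δ1: clk:1→0
  (1Δ to stable)
t=16 Δ0: q=0 x=0 r=0 v=0 clk=0 u=1 p=0
  Δ1: clk:0→1
  Δ2: r:0→1, v:0→1, u:1→0
  Δ3: x:0→1, p:0→1
  Δ4: q:0→1
  Δ5: p:1→0
  (5Δ to stable)
t=17 Δ0: q=1 x=1 r=1 v=1 clk=1 u=0 p=0
  Δ1: clk:1→0
  (1Δ to stable)
t=18 Δ0: q=1 x=1 r=1 v=1 clk=0 u=0 p=0
  Δ1: clk:0→1
  Δ2: r:1→0, v:1→0, u:0→1
  Δ3: q:1→0, x:1→0, p:0→1
  Δ4: p:1→0
  (4Δ to stable)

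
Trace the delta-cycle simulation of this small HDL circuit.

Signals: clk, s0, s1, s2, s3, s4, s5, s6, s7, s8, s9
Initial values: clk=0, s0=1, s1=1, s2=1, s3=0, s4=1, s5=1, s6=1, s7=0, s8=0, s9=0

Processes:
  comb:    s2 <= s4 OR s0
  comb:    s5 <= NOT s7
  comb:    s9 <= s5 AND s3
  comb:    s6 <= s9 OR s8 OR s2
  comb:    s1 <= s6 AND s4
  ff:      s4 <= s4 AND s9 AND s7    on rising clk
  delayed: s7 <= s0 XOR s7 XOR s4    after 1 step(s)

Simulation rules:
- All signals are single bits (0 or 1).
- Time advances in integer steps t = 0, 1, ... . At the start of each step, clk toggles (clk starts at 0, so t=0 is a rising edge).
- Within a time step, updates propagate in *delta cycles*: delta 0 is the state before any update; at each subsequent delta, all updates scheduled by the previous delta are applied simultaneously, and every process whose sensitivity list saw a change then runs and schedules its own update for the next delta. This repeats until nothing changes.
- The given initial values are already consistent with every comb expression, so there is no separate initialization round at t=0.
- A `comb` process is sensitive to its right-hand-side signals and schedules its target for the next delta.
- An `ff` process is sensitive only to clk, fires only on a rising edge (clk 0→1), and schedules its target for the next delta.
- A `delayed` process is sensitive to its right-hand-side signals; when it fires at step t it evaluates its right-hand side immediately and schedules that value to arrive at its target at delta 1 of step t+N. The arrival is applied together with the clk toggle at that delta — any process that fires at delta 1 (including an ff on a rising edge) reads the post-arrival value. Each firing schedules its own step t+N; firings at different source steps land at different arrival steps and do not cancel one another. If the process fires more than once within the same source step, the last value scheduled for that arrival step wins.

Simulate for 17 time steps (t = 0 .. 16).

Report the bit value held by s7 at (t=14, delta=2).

0

[bits: clk,s6,s5,s0,s3,s1,s8,s2,s9,s4,s7]
t=0: Δ0=01110101010 Δ1=11110101010 Δ2=11110101000 Δ3=11110001000 | 3Δ
t=1: Δ0=11110001000 Δ1=01110001001 Δ2=01010001001 | 2Δ
t=2: Δ0=01010001001 Δ1=11010001000 Δ2=11110001000 | 2Δ
t=3: Δ0=11110001000 Δ1=01110001001 Δ2=01010001001 | 2Δ
t=4: Δ0=01010001001 Δ1=11010001000 Δ2=11110001000 | 2Δ
t=5: Δ0=11110001000 Δ1=01110001001 Δ2=01010001001 | 2Δ
t=6: Δ0=01010001001 Δ1=11010001000 Δ2=11110001000 | 2Δ
t=7: Δ0=11110001000 Δ1=01110001001 Δ2=01010001001 | 2Δ
t=8: Δ0=01010001001 Δ1=11010001000 Δ2=11110001000 | 2Δ
t=9: Δ0=11110001000 Δ1=01110001001 Δ2=01010001001 | 2Δ
t=10: Δ0=01010001001 Δ1=11010001000 Δ2=11110001000 | 2Δ
t=11: Δ0=11110001000 Δ1=01110001001 Δ2=01010001001 | 2Δ
t=12: Δ0=01010001001 Δ1=11010001000 Δ2=11110001000 | 2Δ
t=13: Δ0=11110001000 Δ1=01110001001 Δ2=01010001001 | 2Δ
t=14: Δ0=01010001001 Δ1=11010001000 Δ2=11110001000 | 2Δ
t=15: Δ0=11110001000 Δ1=01110001001 Δ2=01010001001 | 2Δ
t=16: Δ0=01010001001 Δ1=11010001000 Δ2=11110001000 | 2Δ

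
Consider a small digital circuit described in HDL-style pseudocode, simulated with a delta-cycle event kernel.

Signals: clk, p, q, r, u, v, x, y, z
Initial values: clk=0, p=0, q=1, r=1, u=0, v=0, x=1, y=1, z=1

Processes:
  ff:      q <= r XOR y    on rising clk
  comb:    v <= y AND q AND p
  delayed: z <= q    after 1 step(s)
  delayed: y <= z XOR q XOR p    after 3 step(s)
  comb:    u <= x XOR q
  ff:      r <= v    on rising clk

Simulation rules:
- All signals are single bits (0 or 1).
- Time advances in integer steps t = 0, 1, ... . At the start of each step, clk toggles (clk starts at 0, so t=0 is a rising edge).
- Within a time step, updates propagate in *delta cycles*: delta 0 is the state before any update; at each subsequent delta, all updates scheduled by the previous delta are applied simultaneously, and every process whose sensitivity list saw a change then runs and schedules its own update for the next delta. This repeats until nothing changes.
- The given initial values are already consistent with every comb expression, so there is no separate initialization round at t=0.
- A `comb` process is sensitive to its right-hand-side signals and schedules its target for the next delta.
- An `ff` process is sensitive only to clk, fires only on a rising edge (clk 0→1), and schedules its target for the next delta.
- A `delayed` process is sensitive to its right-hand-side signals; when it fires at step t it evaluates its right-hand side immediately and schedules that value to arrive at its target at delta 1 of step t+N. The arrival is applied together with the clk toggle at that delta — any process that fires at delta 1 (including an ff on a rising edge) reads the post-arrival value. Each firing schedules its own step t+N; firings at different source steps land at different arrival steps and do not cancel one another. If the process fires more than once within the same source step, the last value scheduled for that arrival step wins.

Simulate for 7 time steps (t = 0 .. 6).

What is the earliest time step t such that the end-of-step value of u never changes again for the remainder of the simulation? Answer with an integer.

t0.Δ0 z=1 r=1 q=1 v=0 y=1 u=0 clk=0 x=1 p=0
t0.Δ1 z=1 r=1 q=1 v=0 y=1 u=0 clk=1 x=1 p=0
t0.Δ2 z=1 r=0 q=0 v=0 y=1 u=0 clk=1 x=1 p=0
t0.Δ3 z=1 r=0 q=0 v=0 y=1 u=1 clk=1 x=1 p=0
t1.Δ0 z=1 r=0 q=0 v=0 y=1 u=1 clk=1 x=1 p=0
t1.Δ1 z=0 r=0 q=0 v=0 y=1 u=1 clk=0 x=1 p=0
t2.Δ0 z=0 r=0 q=0 v=0 y=1 u=1 clk=0 x=1 p=0
t2.Δ1 z=0 r=0 q=0 v=0 y=1 u=1 clk=1 x=1 p=0
t2.Δ2 z=0 r=0 q=1 v=0 y=1 u=1 clk=1 x=1 p=0
t2.Δ3 z=0 r=0 q=1 v=0 y=1 u=0 clk=1 x=1 p=0
t3.Δ0 z=0 r=0 q=1 v=0 y=1 u=0 clk=1 x=1 p=0
t3.Δ1 z=1 r=0 q=1 v=0 y=1 u=0 clk=0 x=1 p=0
t4.Δ0 z=1 r=0 q=1 v=0 y=1 u=0 clk=0 x=1 p=0
t4.Δ1 z=1 r=0 q=1 v=0 y=0 u=0 clk=1 x=1 p=0
t4.Δ2 z=1 r=0 q=0 v=0 y=0 u=0 clk=1 x=1 p=0
t4.Δ3 z=1 r=0 q=0 v=0 y=0 u=1 clk=1 x=1 p=0
t5.Δ0 z=1 r=0 q=0 v=0 y=0 u=1 clk=1 x=1 p=0
t5.Δ1 z=0 r=0 q=0 v=0 y=1 u=1 clk=0 x=1 p=0
t6.Δ0 z=0 r=0 q=0 v=0 y=1 u=1 clk=0 x=1 p=0
t6.Δ1 z=0 r=0 q=0 v=0 y=0 u=1 clk=1 x=1 p=0

4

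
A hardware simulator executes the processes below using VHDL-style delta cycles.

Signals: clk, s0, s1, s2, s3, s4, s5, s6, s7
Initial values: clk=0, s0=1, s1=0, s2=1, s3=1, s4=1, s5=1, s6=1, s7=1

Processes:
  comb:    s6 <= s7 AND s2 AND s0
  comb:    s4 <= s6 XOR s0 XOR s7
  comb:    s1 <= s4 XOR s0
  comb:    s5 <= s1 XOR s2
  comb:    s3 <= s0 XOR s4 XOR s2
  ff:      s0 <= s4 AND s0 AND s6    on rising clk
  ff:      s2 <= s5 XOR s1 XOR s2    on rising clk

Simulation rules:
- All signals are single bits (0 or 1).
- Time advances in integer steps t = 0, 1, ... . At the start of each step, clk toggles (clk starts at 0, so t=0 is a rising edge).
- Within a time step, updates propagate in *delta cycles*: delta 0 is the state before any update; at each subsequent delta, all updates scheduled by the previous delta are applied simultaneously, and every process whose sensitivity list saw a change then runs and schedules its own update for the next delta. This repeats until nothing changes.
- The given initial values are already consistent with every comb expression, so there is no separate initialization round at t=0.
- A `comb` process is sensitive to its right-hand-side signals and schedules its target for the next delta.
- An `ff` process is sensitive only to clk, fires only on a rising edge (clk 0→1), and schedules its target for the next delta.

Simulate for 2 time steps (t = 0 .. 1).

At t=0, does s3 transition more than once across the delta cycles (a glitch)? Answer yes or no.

yes

t=0 Δ0: s1=0 s5=1 s0=1 s4=1 s3=1 clk=0 s6=1 s2=1 s7=1
  Δ1: clk:0→1
  Δ2: s2:1→0
  Δ3: s5:1→0, s3:1→0, s6:1→0
  Δ4: s4:1→0
  Δ5: s1:0→1, s3:0→1
  Δ6: s5:0→1
  (6Δ to stable)
t=1 Δ0: s1=1 s5=1 s0=1 s4=0 s3=1 clk=1 s6=0 s2=0 s7=1
  Δ1: clk:1→0
  (1Δ to stable)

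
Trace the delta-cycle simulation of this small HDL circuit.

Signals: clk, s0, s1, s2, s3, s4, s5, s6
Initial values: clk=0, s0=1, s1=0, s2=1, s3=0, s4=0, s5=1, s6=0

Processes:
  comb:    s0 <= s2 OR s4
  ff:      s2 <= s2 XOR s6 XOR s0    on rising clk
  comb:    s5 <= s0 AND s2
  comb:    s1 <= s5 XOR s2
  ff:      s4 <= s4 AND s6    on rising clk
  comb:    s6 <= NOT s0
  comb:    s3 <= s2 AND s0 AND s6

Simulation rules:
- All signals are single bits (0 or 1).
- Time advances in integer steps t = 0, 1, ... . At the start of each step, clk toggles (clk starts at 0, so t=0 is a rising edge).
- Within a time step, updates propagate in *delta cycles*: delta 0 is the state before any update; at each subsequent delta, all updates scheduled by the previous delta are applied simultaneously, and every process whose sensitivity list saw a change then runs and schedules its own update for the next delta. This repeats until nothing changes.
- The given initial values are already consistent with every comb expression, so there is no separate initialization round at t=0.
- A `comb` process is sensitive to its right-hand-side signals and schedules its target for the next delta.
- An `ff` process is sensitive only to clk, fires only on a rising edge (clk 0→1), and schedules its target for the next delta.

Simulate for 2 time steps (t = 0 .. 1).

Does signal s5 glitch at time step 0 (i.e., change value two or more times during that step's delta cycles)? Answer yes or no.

t=0 Δ0: s5=1 s6=0 s4=0 s3=0 s1=0 s0=1 s2=1 clk=0
  Δ1: clk:0→1
  Δ2: s2:1→0
  Δ3: s5:1→0, s1:0→1, s0:1→0
  Δ4: s6:0→1, s1:1→0
  (4Δ to stable)
t=1 Δ0: s5=0 s6=1 s4=0 s3=0 s1=0 s0=0 s2=0 clk=1
  Δ1: clk:1→0
  (1Δ to stable)

no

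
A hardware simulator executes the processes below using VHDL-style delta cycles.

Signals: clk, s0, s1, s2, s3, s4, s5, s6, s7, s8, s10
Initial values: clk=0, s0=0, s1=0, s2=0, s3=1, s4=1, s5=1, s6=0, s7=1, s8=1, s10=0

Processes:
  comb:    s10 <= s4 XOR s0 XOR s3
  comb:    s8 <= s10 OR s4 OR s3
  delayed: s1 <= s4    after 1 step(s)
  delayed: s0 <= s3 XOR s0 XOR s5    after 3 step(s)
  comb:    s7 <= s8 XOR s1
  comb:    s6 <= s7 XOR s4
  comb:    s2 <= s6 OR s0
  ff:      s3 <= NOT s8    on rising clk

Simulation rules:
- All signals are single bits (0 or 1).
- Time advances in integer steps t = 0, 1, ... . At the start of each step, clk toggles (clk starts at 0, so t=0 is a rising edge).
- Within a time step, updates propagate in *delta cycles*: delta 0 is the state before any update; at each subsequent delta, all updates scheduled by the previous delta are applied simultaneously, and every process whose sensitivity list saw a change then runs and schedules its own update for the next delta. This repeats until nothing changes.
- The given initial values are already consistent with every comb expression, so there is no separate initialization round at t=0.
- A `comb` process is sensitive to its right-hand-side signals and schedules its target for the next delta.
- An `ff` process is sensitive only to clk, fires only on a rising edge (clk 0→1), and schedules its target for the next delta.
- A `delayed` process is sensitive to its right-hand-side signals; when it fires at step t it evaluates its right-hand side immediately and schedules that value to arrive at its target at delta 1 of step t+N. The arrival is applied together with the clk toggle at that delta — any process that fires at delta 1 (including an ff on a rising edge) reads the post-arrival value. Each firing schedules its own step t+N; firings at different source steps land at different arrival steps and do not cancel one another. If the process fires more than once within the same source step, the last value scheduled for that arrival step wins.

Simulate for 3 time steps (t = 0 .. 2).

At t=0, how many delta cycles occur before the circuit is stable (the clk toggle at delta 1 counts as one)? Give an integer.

3

t0.Δ0 s10=0 s4=1 s0=0 s7=1 s2=0 s3=1 s6=0 s5=1 s8=1 clk=0 s1=0
t0.Δ1 s10=0 s4=1 s0=0 s7=1 s2=0 s3=1 s6=0 s5=1 s8=1 clk=1 s1=0
t0.Δ2 s10=0 s4=1 s0=0 s7=1 s2=0 s3=0 s6=0 s5=1 s8=1 clk=1 s1=0
t0.Δ3 s10=1 s4=1 s0=0 s7=1 s2=0 s3=0 s6=0 s5=1 s8=1 clk=1 s1=0
t1.Δ0 s10=1 s4=1 s0=0 s7=1 s2=0 s3=0 s6=0 s5=1 s8=1 clk=1 s1=0
t1.Δ1 s10=1 s4=1 s0=0 s7=1 s2=0 s3=0 s6=0 s5=1 s8=1 clk=0 s1=0
t2.Δ0 s10=1 s4=1 s0=0 s7=1 s2=0 s3=0 s6=0 s5=1 s8=1 clk=0 s1=0
t2.Δ1 s10=1 s4=1 s0=0 s7=1 s2=0 s3=0 s6=0 s5=1 s8=1 clk=1 s1=0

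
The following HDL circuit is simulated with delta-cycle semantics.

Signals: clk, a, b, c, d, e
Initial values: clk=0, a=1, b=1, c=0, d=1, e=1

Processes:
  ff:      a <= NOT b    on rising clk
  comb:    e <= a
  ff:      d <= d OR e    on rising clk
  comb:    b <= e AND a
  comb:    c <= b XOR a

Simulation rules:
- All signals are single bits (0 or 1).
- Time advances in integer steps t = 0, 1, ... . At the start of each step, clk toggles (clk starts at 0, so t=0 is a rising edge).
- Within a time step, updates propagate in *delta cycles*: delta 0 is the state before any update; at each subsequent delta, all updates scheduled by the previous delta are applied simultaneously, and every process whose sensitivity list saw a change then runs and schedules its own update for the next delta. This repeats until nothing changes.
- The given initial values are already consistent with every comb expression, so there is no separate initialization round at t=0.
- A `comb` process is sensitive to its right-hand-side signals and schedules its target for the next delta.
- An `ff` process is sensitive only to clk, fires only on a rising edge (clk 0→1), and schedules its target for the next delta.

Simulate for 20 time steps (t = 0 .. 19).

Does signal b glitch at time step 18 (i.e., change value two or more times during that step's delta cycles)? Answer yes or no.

no

[bits: e,b,d,a,clk,c]
t=0: Δ0=111100 Δ1=111110 Δ2=111010 Δ3=001011 Δ4=001010 | 4Δ
t=1: Δ0=001010 Δ1=001000 | 1Δ
t=2: Δ0=001000 Δ1=001010 Δ2=001110 Δ3=101111 Δ4=111111 Δ5=111110 | 5Δ
t=3: Δ0=111110 Δ1=111100 | 1Δ
t=4: Δ0=111100 Δ1=111110 Δ2=111010 Δ3=001011 Δ4=001010 | 4Δ
t=5: Δ0=001010 Δ1=001000 | 1Δ
t=6: Δ0=001000 Δ1=001010 Δ2=001110 Δ3=101111 Δ4=111111 Δ5=111110 | 5Δ
t=7: Δ0=111110 Δ1=111100 | 1Δ
t=8: Δ0=111100 Δ1=111110 Δ2=111010 Δ3=001011 Δ4=001010 | 4Δ
t=9: Δ0=001010 Δ1=001000 | 1Δ
t=10: Δ0=001000 Δ1=001010 Δ2=001110 Δ3=101111 Δ4=111111 Δ5=111110 | 5Δ
t=11: Δ0=111110 Δ1=111100 | 1Δ
t=12: Δ0=111100 Δ1=111110 Δ2=111010 Δ3=001011 Δ4=001010 | 4Δ
t=13: Δ0=001010 Δ1=001000 | 1Δ
t=14: Δ0=001000 Δ1=001010 Δ2=001110 Δ3=101111 Δ4=111111 Δ5=111110 | 5Δ
t=15: Δ0=111110 Δ1=111100 | 1Δ
t=16: Δ0=111100 Δ1=111110 Δ2=111010 Δ3=001011 Δ4=001010 | 4Δ
t=17: Δ0=001010 Δ1=001000 | 1Δ
t=18: Δ0=001000 Δ1=001010 Δ2=001110 Δ3=101111 Δ4=111111 Δ5=111110 | 5Δ
t=19: Δ0=111110 Δ1=111100 | 1Δ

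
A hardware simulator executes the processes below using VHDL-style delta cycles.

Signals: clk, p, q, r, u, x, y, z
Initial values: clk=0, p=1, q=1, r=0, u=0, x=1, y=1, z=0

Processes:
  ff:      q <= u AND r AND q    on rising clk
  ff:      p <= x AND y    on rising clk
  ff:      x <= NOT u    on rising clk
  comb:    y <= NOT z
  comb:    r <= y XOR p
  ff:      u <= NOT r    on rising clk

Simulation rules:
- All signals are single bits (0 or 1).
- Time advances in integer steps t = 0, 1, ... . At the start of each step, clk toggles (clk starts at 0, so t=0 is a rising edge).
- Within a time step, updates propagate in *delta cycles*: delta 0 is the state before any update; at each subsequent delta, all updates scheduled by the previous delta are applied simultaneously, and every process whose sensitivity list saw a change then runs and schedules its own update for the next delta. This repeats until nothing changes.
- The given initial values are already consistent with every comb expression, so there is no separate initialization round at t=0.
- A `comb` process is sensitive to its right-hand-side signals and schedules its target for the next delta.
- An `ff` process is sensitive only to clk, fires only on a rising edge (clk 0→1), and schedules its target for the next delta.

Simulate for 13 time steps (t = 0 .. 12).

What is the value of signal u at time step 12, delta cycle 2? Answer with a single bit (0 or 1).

t=0 Δ0: y=1 p=1 z=0 x=1 u=0 q=1 r=0 clk=0
  Δ1: clk:0→1
  Δ2: u:0→1, q:1→0
  (2Δ to stable)
t=1 Δ0: y=1 p=1 z=0 x=1 u=1 q=0 r=0 clk=1
  Δ1: clk:1→0
  (1Δ to stable)
t=2 Δ0: y=1 p=1 z=0 x=1 u=1 q=0 r=0 clk=0
  Δ1: clk:0→1
  Δ2: x:1→0
  (2Δ to stable)
t=3 Δ0: y=1 p=1 z=0 x=0 u=1 q=0 r=0 clk=1
  Δ1: clk:1→0
  (1Δ to stable)
t=4 Δ0: y=1 p=1 z=0 x=0 u=1 q=0 r=0 clk=0
  Δ1: clk:0→1
  Δ2: p:1→0
  Δ3: r:0→1
  (3Δ to stable)
t=5 Δ0: y=1 p=0 z=0 x=0 u=1 q=0 r=1 clk=1
  Δ1: clk:1→0
  (1Δ to stable)
t=6 Δ0: y=1 p=0 z=0 x=0 u=1 q=0 r=1 clk=0
  Δ1: clk:0→1
  Δ2: u:1→0
  (2Δ to stable)
t=7 Δ0: y=1 p=0 z=0 x=0 u=0 q=0 r=1 clk=1
  Δ1: clk:1→0
  (1Δ to stable)
t=8 Δ0: y=1 p=0 z=0 x=0 u=0 q=0 r=1 clk=0
  Δ1: clk:0→1
  Δ2: x:0→1
  (2Δ to stable)
t=9 Δ0: y=1 p=0 z=0 x=1 u=0 q=0 r=1 clk=1
  Δ1: clk:1→0
  (1Δ to stable)
t=10 Δ0: y=1 p=0 z=0 x=1 u=0 q=0 r=1 clk=0
  Δ1: clk:0→1
  Δ2: p:0→1
  Δ3: r:1→0
  (3Δ to stable)
t=11 Δ0: y=1 p=1 z=0 x=1 u=0 q=0 r=0 clk=1
  Δ1: clk:1→0
  (1Δ to stable)
t=12 Δ0: y=1 p=1 z=0 x=1 u=0 q=0 r=0 clk=0
  Δ1: clk:0→1
  Δ2: u:0→1
  (2Δ to stable)

1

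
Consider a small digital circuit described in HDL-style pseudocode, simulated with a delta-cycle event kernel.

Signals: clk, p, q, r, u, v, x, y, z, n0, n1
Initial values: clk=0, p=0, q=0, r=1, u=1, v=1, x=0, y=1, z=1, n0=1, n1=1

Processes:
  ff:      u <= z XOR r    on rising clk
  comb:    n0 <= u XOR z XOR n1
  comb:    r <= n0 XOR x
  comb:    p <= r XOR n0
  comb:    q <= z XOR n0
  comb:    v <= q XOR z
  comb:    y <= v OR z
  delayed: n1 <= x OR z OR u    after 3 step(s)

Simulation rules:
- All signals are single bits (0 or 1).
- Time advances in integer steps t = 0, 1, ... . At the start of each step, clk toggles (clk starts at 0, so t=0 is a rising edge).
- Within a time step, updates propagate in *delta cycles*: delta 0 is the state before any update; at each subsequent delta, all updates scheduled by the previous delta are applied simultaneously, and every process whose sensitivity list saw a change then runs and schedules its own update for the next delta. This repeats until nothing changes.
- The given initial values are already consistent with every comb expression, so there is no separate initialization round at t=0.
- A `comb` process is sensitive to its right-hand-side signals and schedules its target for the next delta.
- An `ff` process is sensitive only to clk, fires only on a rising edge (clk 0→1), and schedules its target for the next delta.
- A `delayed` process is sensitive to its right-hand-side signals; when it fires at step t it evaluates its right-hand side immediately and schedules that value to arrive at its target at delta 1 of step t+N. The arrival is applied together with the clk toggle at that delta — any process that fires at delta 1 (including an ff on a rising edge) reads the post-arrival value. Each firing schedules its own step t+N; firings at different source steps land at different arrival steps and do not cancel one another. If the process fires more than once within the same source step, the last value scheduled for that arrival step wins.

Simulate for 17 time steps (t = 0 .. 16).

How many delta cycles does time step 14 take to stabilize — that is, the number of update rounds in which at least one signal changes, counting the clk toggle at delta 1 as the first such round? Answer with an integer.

5

t=0 Δ0: u=1 v=1 n1=1 q=0 x=0 n0=1 z=1 clk=0 r=1 y=1 p=0
  Δ1: clk:0→1
  Δ2: u:1→0
  Δ3: n0:1→0
  Δ4: q:0→1, r:1→0, p:0→1
  Δ5: v:1→0, p:1→0
  (5Δ to stable)
t=1 Δ0: u=0 v=0 n1=1 q=1 x=0 n0=0 z=1 clk=1 r=0 y=1 p=0
  Δ1: clk:1→0
  (1Δ to stable)
t=2 Δ0: u=0 v=0 n1=1 q=1 x=0 n0=0 z=1 clk=0 r=0 y=1 p=0
  Δ1: clk:0→1
  Δ2: u:0→1
  Δ3: n0:0→1
  Δ4: q:1→0, r:0→1, p:0→1
  Δ5: v:0→1, p:1→0
  (5Δ to stable)
t=3 Δ0: u=1 v=1 n1=1 q=0 x=0 n0=1 z=1 clk=1 r=1 y=1 p=0
  Δ1: clk:1→0
  (1Δ to stable)
t=4 Δ0: u=1 v=1 n1=1 q=0 x=0 n0=1 z=1 clk=0 r=1 y=1 p=0
  Δ1: clk:0→1
  Δ2: u:1→0
  Δ3: n0:1→0
  Δ4: q:0→1, r:1→0, p:0→1
  Δ5: v:1→0, p:1→0
  (5Δ to stable)
t=5 Δ0: u=0 v=0 n1=1 q=1 x=0 n0=0 z=1 clk=1 r=0 y=1 p=0
  Δ1: clk:1→0
  (1Δ to stable)
t=6 Δ0: u=0 v=0 n1=1 q=1 x=0 n0=0 z=1 clk=0 r=0 y=1 p=0
  Δ1: clk:0→1
  Δ2: u:0→1
  Δ3: n0:0→1
  Δ4: q:1→0, r:0→1, p:0→1
  Δ5: v:0→1, p:1→0
  (5Δ to stable)
t=7 Δ0: u=1 v=1 n1=1 q=0 x=0 n0=1 z=1 clk=1 r=1 y=1 p=0
  Δ1: clk:1→0
  (1Δ to stable)
t=8 Δ0: u=1 v=1 n1=1 q=0 x=0 n0=1 z=1 clk=0 r=1 y=1 p=0
  Δ1: clk:0→1
  Δ2: u:1→0
  Δ3: n0:1→0
  Δ4: q:0→1, r:1→0, p:0→1
  Δ5: v:1→0, p:1→0
  (5Δ to stable)
t=9 Δ0: u=0 v=0 n1=1 q=1 x=0 n0=0 z=1 clk=1 r=0 y=1 p=0
  Δ1: clk:1→0
  (1Δ to stable)
t=10 Δ0: u=0 v=0 n1=1 q=1 x=0 n0=0 z=1 clk=0 r=0 y=1 p=0
  Δ1: clk:0→1
  Δ2: u:0→1
  Δ3: n0:0→1
  Δ4: q:1→0, r:0→1, p:0→1
  Δ5: v:0→1, p:1→0
  (5Δ to stable)
t=11 Δ0: u=1 v=1 n1=1 q=0 x=0 n0=1 z=1 clk=1 r=1 y=1 p=0
  Δ1: clk:1→0
  (1Δ to stable)
t=12 Δ0: u=1 v=1 n1=1 q=0 x=0 n0=1 z=1 clk=0 r=1 y=1 p=0
  Δ1: clk:0→1
  Δ2: u:1→0
  Δ3: n0:1→0
  Δ4: q:0→1, r:1→0, p:0→1
  Δ5: v:1→0, p:1→0
  (5Δ to stable)
t=13 Δ0: u=0 v=0 n1=1 q=1 x=0 n0=0 z=1 clk=1 r=0 y=1 p=0
  Δ1: clk:1→0
  (1Δ to stable)
t=14 Δ0: u=0 v=0 n1=1 q=1 x=0 n0=0 z=1 clk=0 r=0 y=1 p=0
  Δ1: clk:0→1
  Δ2: u:0→1
  Δ3: n0:0→1
  Δ4: q:1→0, r:0→1, p:0→1
  Δ5: v:0→1, p:1→0
  (5Δ to stable)
t=15 Δ0: u=1 v=1 n1=1 q=0 x=0 n0=1 z=1 clk=1 r=1 y=1 p=0
  Δ1: clk:1→0
  (1Δ to stable)
t=16 Δ0: u=1 v=1 n1=1 q=0 x=0 n0=1 z=1 clk=0 r=1 y=1 p=0
  Δ1: clk:0→1
  Δ2: u:1→0
  Δ3: n0:1→0
  Δ4: q:0→1, r:1→0, p:0→1
  Δ5: v:1→0, p:1→0
  (5Δ to stable)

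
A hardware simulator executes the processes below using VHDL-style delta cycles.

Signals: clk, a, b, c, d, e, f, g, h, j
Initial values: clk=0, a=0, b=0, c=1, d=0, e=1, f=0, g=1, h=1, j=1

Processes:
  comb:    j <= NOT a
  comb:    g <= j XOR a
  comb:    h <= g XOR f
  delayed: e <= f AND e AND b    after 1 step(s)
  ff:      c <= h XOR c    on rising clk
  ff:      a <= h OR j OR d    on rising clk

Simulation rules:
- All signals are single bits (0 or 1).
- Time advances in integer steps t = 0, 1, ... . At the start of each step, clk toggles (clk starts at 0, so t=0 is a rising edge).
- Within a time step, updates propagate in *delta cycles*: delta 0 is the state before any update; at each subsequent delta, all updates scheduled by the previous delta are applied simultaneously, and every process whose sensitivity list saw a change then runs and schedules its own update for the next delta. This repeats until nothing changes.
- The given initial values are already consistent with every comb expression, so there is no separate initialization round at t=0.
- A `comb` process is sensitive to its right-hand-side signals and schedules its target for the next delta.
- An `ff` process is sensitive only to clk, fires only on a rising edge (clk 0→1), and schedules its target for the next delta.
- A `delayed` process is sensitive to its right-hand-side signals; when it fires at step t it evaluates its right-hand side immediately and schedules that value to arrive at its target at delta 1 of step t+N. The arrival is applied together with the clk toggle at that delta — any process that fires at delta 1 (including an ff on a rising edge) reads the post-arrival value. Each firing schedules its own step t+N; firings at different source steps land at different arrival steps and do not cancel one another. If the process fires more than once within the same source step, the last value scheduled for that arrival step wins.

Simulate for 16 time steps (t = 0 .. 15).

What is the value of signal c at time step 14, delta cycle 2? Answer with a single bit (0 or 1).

t=0 Δ0: b=0 j=1 g=1 d=0 c=1 e=1 clk=0 h=1 a=0 f=0
  Δ1: clk:0→1
  Δ2: c:1→0, a:0→1
  Δ3: j:1→0, g:1→0
  Δ4: g:0→1, h:1→0
  Δ5: h:0→1
  (5Δ to stable)
t=1 Δ0: b=0 j=0 g=1 d=0 c=0 e=1 clk=1 h=1 a=1 f=0
  Δ1: clk:1→0
  (1Δ to stable)
t=2 Δ0: b=0 j=0 g=1 d=0 c=0 e=1 clk=0 h=1 a=1 f=0
  Δ1: clk:0→1
  Δ2: c:0→1
  (2Δ to stable)
t=3 Δ0: b=0 j=0 g=1 d=0 c=1 e=1 clk=1 h=1 a=1 f=0
  Δ1: clk:1→0
  (1Δ to stable)
t=4 Δ0: b=0 j=0 g=1 d=0 c=1 e=1 clk=0 h=1 a=1 f=0
  Δ1: clk:0→1
  Δ2: c:1→0
  (2Δ to stable)
t=5 Δ0: b=0 j=0 g=1 d=0 c=0 e=1 clk=1 h=1 a=1 f=0
  Δ1: clk:1→0
  (1Δ to stable)
t=6 Δ0: b=0 j=0 g=1 d=0 c=0 e=1 clk=0 h=1 a=1 f=0
  Δ1: clk:0→1
  Δ2: c:0→1
  (2Δ to stable)
t=7 Δ0: b=0 j=0 g=1 d=0 c=1 e=1 clk=1 h=1 a=1 f=0
  Δ1: clk:1→0
  (1Δ to stable)
t=8 Δ0: b=0 j=0 g=1 d=0 c=1 e=1 clk=0 h=1 a=1 f=0
  Δ1: clk:0→1
  Δ2: c:1→0
  (2Δ to stable)
t=9 Δ0: b=0 j=0 g=1 d=0 c=0 e=1 clk=1 h=1 a=1 f=0
  Δ1: clk:1→0
  (1Δ to stable)
t=10 Δ0: b=0 j=0 g=1 d=0 c=0 e=1 clk=0 h=1 a=1 f=0
  Δ1: clk:0→1
  Δ2: c:0→1
  (2Δ to stable)
t=11 Δ0: b=0 j=0 g=1 d=0 c=1 e=1 clk=1 h=1 a=1 f=0
  Δ1: clk:1→0
  (1Δ to stable)
t=12 Δ0: b=0 j=0 g=1 d=0 c=1 e=1 clk=0 h=1 a=1 f=0
  Δ1: clk:0→1
  Δ2: c:1→0
  (2Δ to stable)
t=13 Δ0: b=0 j=0 g=1 d=0 c=0 e=1 clk=1 h=1 a=1 f=0
  Δ1: clk:1→0
  (1Δ to stable)
t=14 Δ0: b=0 j=0 g=1 d=0 c=0 e=1 clk=0 h=1 a=1 f=0
  Δ1: clk:0→1
  Δ2: c:0→1
  (2Δ to stable)
t=15 Δ0: b=0 j=0 g=1 d=0 c=1 e=1 clk=1 h=1 a=1 f=0
  Δ1: clk:1→0
  (1Δ to stable)

1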